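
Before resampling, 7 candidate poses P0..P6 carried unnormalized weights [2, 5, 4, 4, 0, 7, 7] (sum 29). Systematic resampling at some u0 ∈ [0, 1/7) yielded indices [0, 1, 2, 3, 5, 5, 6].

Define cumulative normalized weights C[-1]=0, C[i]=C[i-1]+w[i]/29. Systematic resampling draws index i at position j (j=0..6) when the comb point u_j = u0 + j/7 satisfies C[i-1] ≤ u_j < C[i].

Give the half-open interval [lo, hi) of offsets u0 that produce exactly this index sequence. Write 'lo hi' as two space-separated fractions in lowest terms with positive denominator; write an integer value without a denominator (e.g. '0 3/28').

C = [2/29, 7/29, 11/29, 15/29, 15/29, 22/29, 1]
j=0 picked index 0: u0 ∈ [0, 2/29)
j=1 picked index 1: u0 ∈ [-15/203, 20/203)
j=2 picked index 2: u0 ∈ [-9/203, 19/203)
j=3 picked index 3: u0 ∈ [-10/203, 18/203)
j=4 picked index 5: u0 ∈ [-11/203, 38/203)
j=5 picked index 5: u0 ∈ [-40/203, 9/203)
j=6 picked index 6: u0 ∈ [-20/203, 1/7)
intersection: [0, 9/203)

0 9/203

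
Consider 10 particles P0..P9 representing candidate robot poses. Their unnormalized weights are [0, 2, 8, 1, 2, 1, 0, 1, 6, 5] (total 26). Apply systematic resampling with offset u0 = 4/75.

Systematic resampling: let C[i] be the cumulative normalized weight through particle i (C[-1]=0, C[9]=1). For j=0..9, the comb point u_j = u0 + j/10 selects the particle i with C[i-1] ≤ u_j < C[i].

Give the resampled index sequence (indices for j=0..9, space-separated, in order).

C = [0, 1/13, 5/13, 11/26, 1/2, 7/13, 7/13, 15/26, 21/26, 1]
j=0: u_0=4/75 ∈ [0, 1/13) → index 1
j=1: u_1=23/150 ∈ [1/13, 5/13) → index 2
j=2: u_2=19/75 ∈ [1/13, 5/13) → index 2
j=3: u_3=53/150 ∈ [1/13, 5/13) → index 2
j=4: u_4=34/75 ∈ [11/26, 1/2) → index 4
j=5: u_5=83/150 ∈ [7/13, 15/26) → index 7
j=6: u_6=49/75 ∈ [15/26, 21/26) → index 8
j=7: u_7=113/150 ∈ [15/26, 21/26) → index 8
j=8: u_8=64/75 ∈ [21/26, 1) → index 9
j=9: u_9=143/150 ∈ [21/26, 1) → index 9

1 2 2 2 4 7 8 8 9 9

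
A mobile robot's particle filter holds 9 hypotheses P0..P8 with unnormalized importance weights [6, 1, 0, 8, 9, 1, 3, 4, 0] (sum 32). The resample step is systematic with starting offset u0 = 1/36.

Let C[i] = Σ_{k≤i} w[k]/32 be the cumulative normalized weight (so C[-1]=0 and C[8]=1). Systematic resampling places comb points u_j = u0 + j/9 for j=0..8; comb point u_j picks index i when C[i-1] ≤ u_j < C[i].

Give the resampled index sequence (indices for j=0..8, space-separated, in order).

C = [3/16, 7/32, 7/32, 15/32, 3/4, 25/32, 7/8, 1, 1]
j=0: u_0=1/36 ∈ [0, 3/16) → index 0
j=1: u_1=5/36 ∈ [0, 3/16) → index 0
j=2: u_2=1/4 ∈ [7/32, 15/32) → index 3
j=3: u_3=13/36 ∈ [7/32, 15/32) → index 3
j=4: u_4=17/36 ∈ [15/32, 3/4) → index 4
j=5: u_5=7/12 ∈ [15/32, 3/4) → index 4
j=6: u_6=25/36 ∈ [15/32, 3/4) → index 4
j=7: u_7=29/36 ∈ [25/32, 7/8) → index 6
j=8: u_8=11/12 ∈ [7/8, 1) → index 7

0 0 3 3 4 4 4 6 7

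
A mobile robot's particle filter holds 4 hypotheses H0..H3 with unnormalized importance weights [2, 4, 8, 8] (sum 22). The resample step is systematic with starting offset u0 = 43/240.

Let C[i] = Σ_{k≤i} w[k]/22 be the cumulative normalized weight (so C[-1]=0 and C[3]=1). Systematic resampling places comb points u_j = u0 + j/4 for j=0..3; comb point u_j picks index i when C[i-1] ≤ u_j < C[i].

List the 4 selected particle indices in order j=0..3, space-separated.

C = [1/11, 3/11, 7/11, 1]
j=0: u_0=43/240 ∈ [1/11, 3/11) → index 1
j=1: u_1=103/240 ∈ [3/11, 7/11) → index 2
j=2: u_2=163/240 ∈ [7/11, 1) → index 3
j=3: u_3=223/240 ∈ [7/11, 1) → index 3

1 2 3 3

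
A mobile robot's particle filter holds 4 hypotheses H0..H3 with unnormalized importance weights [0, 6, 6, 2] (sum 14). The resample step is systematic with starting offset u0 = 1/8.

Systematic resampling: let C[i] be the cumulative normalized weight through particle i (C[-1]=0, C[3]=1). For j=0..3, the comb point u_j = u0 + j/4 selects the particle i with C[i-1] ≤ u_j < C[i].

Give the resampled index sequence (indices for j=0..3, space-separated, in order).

1 1 2 3

C = [0, 3/7, 6/7, 1]
j=0: u_0=1/8 ∈ [0, 3/7) → index 1
j=1: u_1=3/8 ∈ [0, 3/7) → index 1
j=2: u_2=5/8 ∈ [3/7, 6/7) → index 2
j=3: u_3=7/8 ∈ [6/7, 1) → index 3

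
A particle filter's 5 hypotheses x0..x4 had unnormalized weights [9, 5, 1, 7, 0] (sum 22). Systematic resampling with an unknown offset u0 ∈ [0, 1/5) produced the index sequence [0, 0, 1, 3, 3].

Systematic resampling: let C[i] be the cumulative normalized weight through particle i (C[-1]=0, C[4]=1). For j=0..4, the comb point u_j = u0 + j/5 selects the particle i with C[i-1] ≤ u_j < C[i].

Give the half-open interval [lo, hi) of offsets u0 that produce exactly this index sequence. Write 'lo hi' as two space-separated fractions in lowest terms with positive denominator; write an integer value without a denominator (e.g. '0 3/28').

9/110 1/5

C = [9/22, 7/11, 15/22, 1, 1]
j=0 picked index 0: u0 ∈ [0, 9/22)
j=1 picked index 0: u0 ∈ [-1/5, 23/110)
j=2 picked index 1: u0 ∈ [1/110, 13/55)
j=3 picked index 3: u0 ∈ [9/110, 2/5)
j=4 picked index 3: u0 ∈ [-13/110, 1/5)
intersection: [9/110, 1/5)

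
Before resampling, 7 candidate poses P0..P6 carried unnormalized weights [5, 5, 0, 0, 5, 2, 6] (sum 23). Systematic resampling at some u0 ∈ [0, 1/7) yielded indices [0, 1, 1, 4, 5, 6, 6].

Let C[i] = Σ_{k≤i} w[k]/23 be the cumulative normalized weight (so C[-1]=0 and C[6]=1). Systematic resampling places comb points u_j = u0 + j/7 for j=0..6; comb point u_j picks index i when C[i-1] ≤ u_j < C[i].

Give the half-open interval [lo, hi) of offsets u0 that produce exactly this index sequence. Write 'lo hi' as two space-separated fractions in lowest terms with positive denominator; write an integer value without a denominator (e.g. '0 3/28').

13/161 1/7

C = [5/23, 10/23, 10/23, 10/23, 15/23, 17/23, 1]
j=0 picked index 0: u0 ∈ [0, 5/23)
j=1 picked index 1: u0 ∈ [12/161, 47/161)
j=2 picked index 1: u0 ∈ [-11/161, 24/161)
j=3 picked index 4: u0 ∈ [1/161, 36/161)
j=4 picked index 5: u0 ∈ [13/161, 27/161)
j=5 picked index 6: u0 ∈ [4/161, 2/7)
j=6 picked index 6: u0 ∈ [-19/161, 1/7)
intersection: [13/161, 1/7)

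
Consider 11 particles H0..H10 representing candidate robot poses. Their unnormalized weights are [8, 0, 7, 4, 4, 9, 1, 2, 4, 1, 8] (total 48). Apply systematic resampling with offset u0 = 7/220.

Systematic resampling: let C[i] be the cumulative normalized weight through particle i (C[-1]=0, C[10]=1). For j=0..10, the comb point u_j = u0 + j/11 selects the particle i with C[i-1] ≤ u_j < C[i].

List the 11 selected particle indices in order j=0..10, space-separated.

0 0 2 2 3 5 5 6 8 10 10

C = [1/6, 1/6, 5/16, 19/48, 23/48, 2/3, 11/16, 35/48, 13/16, 5/6, 1]
j=0: u_0=7/220 ∈ [0, 1/6) → index 0
j=1: u_1=27/220 ∈ [0, 1/6) → index 0
j=2: u_2=47/220 ∈ [1/6, 5/16) → index 2
j=3: u_3=67/220 ∈ [1/6, 5/16) → index 2
j=4: u_4=87/220 ∈ [5/16, 19/48) → index 3
j=5: u_5=107/220 ∈ [23/48, 2/3) → index 5
j=6: u_6=127/220 ∈ [23/48, 2/3) → index 5
j=7: u_7=147/220 ∈ [2/3, 11/16) → index 6
j=8: u_8=167/220 ∈ [35/48, 13/16) → index 8
j=9: u_9=17/20 ∈ [5/6, 1) → index 10
j=10: u_10=207/220 ∈ [5/6, 1) → index 10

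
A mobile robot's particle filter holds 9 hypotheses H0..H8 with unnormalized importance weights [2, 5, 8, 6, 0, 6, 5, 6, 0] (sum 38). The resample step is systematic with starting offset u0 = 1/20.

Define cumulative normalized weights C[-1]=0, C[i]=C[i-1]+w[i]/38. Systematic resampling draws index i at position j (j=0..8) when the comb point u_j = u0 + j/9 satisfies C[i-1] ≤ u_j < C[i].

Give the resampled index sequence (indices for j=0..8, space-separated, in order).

0 1 2 2 3 5 6 6 7

C = [1/19, 7/38, 15/38, 21/38, 21/38, 27/38, 16/19, 1, 1]
j=0: u_0=1/20 ∈ [0, 1/19) → index 0
j=1: u_1=29/180 ∈ [1/19, 7/38) → index 1
j=2: u_2=49/180 ∈ [7/38, 15/38) → index 2
j=3: u_3=23/60 ∈ [7/38, 15/38) → index 2
j=4: u_4=89/180 ∈ [15/38, 21/38) → index 3
j=5: u_5=109/180 ∈ [21/38, 27/38) → index 5
j=6: u_6=43/60 ∈ [27/38, 16/19) → index 6
j=7: u_7=149/180 ∈ [27/38, 16/19) → index 6
j=8: u_8=169/180 ∈ [16/19, 1) → index 7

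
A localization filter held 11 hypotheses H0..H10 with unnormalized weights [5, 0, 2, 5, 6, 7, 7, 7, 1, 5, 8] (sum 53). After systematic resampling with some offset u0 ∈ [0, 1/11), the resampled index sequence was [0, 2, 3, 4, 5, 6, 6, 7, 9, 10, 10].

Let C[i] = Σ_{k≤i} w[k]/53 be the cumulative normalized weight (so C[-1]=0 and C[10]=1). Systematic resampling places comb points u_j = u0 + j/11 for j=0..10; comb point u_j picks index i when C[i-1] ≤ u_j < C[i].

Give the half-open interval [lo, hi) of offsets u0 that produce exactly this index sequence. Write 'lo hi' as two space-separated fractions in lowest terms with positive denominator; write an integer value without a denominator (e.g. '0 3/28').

C = [5/53, 5/53, 7/53, 12/53, 18/53, 25/53, 32/53, 39/53, 40/53, 45/53, 1]
j=0 picked index 0: u0 ∈ [0, 5/53)
j=1 picked index 2: u0 ∈ [2/583, 24/583)
j=2 picked index 3: u0 ∈ [-29/583, 26/583)
j=3 picked index 4: u0 ∈ [-27/583, 39/583)
j=4 picked index 5: u0 ∈ [-14/583, 63/583)
j=5 picked index 6: u0 ∈ [10/583, 87/583)
j=6 picked index 6: u0 ∈ [-43/583, 34/583)
j=7 picked index 7: u0 ∈ [-19/583, 58/583)
j=8 picked index 9: u0 ∈ [16/583, 71/583)
j=9 picked index 10: u0 ∈ [18/583, 2/11)
j=10 picked index 10: u0 ∈ [-35/583, 1/11)
intersection: [18/583, 24/583)

18/583 24/583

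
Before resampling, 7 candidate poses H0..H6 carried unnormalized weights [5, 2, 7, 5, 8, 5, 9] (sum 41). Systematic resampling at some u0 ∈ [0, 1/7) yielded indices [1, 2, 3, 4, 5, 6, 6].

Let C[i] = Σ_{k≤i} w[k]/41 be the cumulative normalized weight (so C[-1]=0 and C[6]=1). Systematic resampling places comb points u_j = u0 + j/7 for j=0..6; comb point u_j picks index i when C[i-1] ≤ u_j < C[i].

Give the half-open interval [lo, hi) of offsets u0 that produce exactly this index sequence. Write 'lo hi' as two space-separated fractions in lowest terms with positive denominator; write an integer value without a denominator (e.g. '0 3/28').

C = [5/41, 7/41, 14/41, 19/41, 27/41, 32/41, 1]
j=0 picked index 1: u0 ∈ [5/41, 7/41)
j=1 picked index 2: u0 ∈ [8/287, 57/287)
j=2 picked index 3: u0 ∈ [16/287, 51/287)
j=3 picked index 4: u0 ∈ [10/287, 66/287)
j=4 picked index 5: u0 ∈ [25/287, 60/287)
j=5 picked index 6: u0 ∈ [19/287, 2/7)
j=6 picked index 6: u0 ∈ [-22/287, 1/7)
intersection: [5/41, 1/7)

5/41 1/7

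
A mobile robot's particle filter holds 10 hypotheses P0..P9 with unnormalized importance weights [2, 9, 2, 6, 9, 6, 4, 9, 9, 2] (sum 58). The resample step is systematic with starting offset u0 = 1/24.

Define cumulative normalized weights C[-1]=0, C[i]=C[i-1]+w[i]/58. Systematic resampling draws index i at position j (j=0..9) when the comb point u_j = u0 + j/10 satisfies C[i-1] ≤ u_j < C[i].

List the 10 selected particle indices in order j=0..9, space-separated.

C = [1/29, 11/58, 13/58, 19/58, 14/29, 17/29, 19/29, 47/58, 28/29, 1]
j=0: u_0=1/24 ∈ [1/29, 11/58) → index 1
j=1: u_1=17/120 ∈ [1/29, 11/58) → index 1
j=2: u_2=29/120 ∈ [13/58, 19/58) → index 3
j=3: u_3=41/120 ∈ [19/58, 14/29) → index 4
j=4: u_4=53/120 ∈ [19/58, 14/29) → index 4
j=5: u_5=13/24 ∈ [14/29, 17/29) → index 5
j=6: u_6=77/120 ∈ [17/29, 19/29) → index 6
j=7: u_7=89/120 ∈ [19/29, 47/58) → index 7
j=8: u_8=101/120 ∈ [47/58, 28/29) → index 8
j=9: u_9=113/120 ∈ [47/58, 28/29) → index 8

1 1 3 4 4 5 6 7 8 8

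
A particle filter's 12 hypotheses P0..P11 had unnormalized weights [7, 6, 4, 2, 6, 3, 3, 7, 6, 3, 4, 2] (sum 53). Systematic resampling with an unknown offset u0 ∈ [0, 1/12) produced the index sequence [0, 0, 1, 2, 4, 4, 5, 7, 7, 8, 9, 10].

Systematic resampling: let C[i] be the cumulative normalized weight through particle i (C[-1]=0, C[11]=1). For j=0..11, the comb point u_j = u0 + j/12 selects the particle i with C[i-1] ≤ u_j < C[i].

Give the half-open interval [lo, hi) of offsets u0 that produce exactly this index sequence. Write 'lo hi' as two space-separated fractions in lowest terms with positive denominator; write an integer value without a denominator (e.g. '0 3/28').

C = [7/53, 13/53, 17/53, 19/53, 25/53, 28/53, 31/53, 38/53, 44/53, 47/53, 51/53, 1]
j=0 picked index 0: u0 ∈ [0, 7/53)
j=1 picked index 0: u0 ∈ [-1/12, 31/636)
j=2 picked index 1: u0 ∈ [-11/318, 25/318)
j=3 picked index 2: u0 ∈ [-1/212, 15/212)
j=4 picked index 4: u0 ∈ [4/159, 22/159)
j=5 picked index 4: u0 ∈ [-37/636, 35/636)
j=6 picked index 5: u0 ∈ [-3/106, 3/106)
j=7 picked index 7: u0 ∈ [1/636, 85/636)
j=8 picked index 7: u0 ∈ [-13/159, 8/159)
j=9 picked index 8: u0 ∈ [-7/212, 17/212)
j=10 picked index 9: u0 ∈ [-1/318, 17/318)
j=11 picked index 10: u0 ∈ [-19/636, 29/636)
intersection: [4/159, 3/106)

4/159 3/106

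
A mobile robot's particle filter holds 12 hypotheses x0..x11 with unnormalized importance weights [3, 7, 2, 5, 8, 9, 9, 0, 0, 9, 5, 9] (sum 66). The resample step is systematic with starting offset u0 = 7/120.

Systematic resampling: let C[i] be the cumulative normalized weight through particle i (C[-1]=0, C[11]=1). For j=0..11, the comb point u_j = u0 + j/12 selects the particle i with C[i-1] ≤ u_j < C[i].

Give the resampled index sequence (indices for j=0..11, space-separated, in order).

C = [1/22, 5/33, 2/11, 17/66, 25/66, 17/33, 43/66, 43/66, 43/66, 26/33, 19/22, 1]
j=0: u_0=7/120 ∈ [1/22, 5/33) → index 1
j=1: u_1=17/120 ∈ [1/22, 5/33) → index 1
j=2: u_2=9/40 ∈ [2/11, 17/66) → index 3
j=3: u_3=37/120 ∈ [17/66, 25/66) → index 4
j=4: u_4=47/120 ∈ [25/66, 17/33) → index 5
j=5: u_5=19/40 ∈ [25/66, 17/33) → index 5
j=6: u_6=67/120 ∈ [17/33, 43/66) → index 6
j=7: u_7=77/120 ∈ [17/33, 43/66) → index 6
j=8: u_8=29/40 ∈ [43/66, 26/33) → index 9
j=9: u_9=97/120 ∈ [26/33, 19/22) → index 10
j=10: u_10=107/120 ∈ [19/22, 1) → index 11
j=11: u_11=39/40 ∈ [19/22, 1) → index 11

1 1 3 4 5 5 6 6 9 10 11 11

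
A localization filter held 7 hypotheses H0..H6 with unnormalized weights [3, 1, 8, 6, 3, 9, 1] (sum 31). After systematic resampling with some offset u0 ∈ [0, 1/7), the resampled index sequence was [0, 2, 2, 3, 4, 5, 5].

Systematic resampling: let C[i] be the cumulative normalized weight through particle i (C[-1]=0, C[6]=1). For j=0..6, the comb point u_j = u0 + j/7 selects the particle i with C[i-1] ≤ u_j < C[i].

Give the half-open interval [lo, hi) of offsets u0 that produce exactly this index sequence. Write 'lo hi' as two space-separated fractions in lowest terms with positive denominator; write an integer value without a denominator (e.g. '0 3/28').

2/217 3/31

C = [3/31, 4/31, 12/31, 18/31, 21/31, 30/31, 1]
j=0 picked index 0: u0 ∈ [0, 3/31)
j=1 picked index 2: u0 ∈ [-3/217, 53/217)
j=2 picked index 2: u0 ∈ [-34/217, 22/217)
j=3 picked index 3: u0 ∈ [-9/217, 33/217)
j=4 picked index 4: u0 ∈ [2/217, 23/217)
j=5 picked index 5: u0 ∈ [-8/217, 55/217)
j=6 picked index 5: u0 ∈ [-39/217, 24/217)
intersection: [2/217, 3/31)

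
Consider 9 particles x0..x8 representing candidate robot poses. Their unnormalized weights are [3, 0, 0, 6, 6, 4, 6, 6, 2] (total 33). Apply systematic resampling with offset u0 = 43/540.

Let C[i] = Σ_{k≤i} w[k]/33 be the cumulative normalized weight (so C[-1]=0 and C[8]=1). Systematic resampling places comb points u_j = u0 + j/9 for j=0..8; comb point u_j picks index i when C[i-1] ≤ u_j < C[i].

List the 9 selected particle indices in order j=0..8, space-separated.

C = [1/11, 1/11, 1/11, 3/11, 5/11, 19/33, 25/33, 31/33, 1]
j=0: u_0=43/540 ∈ [0, 1/11) → index 0
j=1: u_1=103/540 ∈ [1/11, 3/11) → index 3
j=2: u_2=163/540 ∈ [3/11, 5/11) → index 4
j=3: u_3=223/540 ∈ [3/11, 5/11) → index 4
j=4: u_4=283/540 ∈ [5/11, 19/33) → index 5
j=5: u_5=343/540 ∈ [19/33, 25/33) → index 6
j=6: u_6=403/540 ∈ [19/33, 25/33) → index 6
j=7: u_7=463/540 ∈ [25/33, 31/33) → index 7
j=8: u_8=523/540 ∈ [31/33, 1) → index 8

0 3 4 4 5 6 6 7 8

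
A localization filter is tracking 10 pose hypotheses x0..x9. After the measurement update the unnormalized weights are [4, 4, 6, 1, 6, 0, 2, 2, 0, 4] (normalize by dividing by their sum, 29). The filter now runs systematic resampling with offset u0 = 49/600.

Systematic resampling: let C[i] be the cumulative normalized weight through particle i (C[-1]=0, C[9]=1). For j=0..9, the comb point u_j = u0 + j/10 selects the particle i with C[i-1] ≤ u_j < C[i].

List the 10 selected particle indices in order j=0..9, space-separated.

0 1 2 2 2 4 4 6 9 9

C = [4/29, 8/29, 14/29, 15/29, 21/29, 21/29, 23/29, 25/29, 25/29, 1]
j=0: u_0=49/600 ∈ [0, 4/29) → index 0
j=1: u_1=109/600 ∈ [4/29, 8/29) → index 1
j=2: u_2=169/600 ∈ [8/29, 14/29) → index 2
j=3: u_3=229/600 ∈ [8/29, 14/29) → index 2
j=4: u_4=289/600 ∈ [8/29, 14/29) → index 2
j=5: u_5=349/600 ∈ [15/29, 21/29) → index 4
j=6: u_6=409/600 ∈ [15/29, 21/29) → index 4
j=7: u_7=469/600 ∈ [21/29, 23/29) → index 6
j=8: u_8=529/600 ∈ [25/29, 1) → index 9
j=9: u_9=589/600 ∈ [25/29, 1) → index 9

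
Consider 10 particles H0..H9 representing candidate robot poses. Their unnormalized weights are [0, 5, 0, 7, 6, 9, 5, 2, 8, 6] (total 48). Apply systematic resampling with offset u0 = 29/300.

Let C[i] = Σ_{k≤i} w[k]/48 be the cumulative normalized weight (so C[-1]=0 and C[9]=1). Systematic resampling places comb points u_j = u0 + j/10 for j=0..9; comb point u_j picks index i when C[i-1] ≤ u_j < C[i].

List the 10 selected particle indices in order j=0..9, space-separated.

C = [0, 5/48, 5/48, 1/4, 3/8, 9/16, 2/3, 17/24, 7/8, 1]
j=0: u_0=29/300 ∈ [0, 5/48) → index 1
j=1: u_1=59/300 ∈ [5/48, 1/4) → index 3
j=2: u_2=89/300 ∈ [1/4, 3/8) → index 4
j=3: u_3=119/300 ∈ [3/8, 9/16) → index 5
j=4: u_4=149/300 ∈ [3/8, 9/16) → index 5
j=5: u_5=179/300 ∈ [9/16, 2/3) → index 6
j=6: u_6=209/300 ∈ [2/3, 17/24) → index 7
j=7: u_7=239/300 ∈ [17/24, 7/8) → index 8
j=8: u_8=269/300 ∈ [7/8, 1) → index 9
j=9: u_9=299/300 ∈ [7/8, 1) → index 9

1 3 4 5 5 6 7 8 9 9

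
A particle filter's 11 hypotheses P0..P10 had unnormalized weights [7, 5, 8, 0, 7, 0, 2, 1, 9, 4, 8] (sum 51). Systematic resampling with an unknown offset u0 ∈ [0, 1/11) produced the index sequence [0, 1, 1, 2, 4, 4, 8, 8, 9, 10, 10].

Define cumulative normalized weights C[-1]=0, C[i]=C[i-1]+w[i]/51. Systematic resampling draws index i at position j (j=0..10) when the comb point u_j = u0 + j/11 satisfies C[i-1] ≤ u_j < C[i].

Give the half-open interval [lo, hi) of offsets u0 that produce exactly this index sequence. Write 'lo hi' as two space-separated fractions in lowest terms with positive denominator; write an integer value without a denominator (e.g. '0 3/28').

26/561 10/187

C = [7/51, 4/17, 20/51, 20/51, 9/17, 9/17, 29/51, 10/17, 13/17, 43/51, 1]
j=0 picked index 0: u0 ∈ [0, 7/51)
j=1 picked index 1: u0 ∈ [26/561, 27/187)
j=2 picked index 1: u0 ∈ [-25/561, 10/187)
j=3 picked index 2: u0 ∈ [-7/187, 67/561)
j=4 picked index 4: u0 ∈ [16/561, 31/187)
j=5 picked index 4: u0 ∈ [-35/561, 14/187)
j=6 picked index 8: u0 ∈ [8/187, 41/187)
j=7 picked index 8: u0 ∈ [-9/187, 24/187)
j=8 picked index 9: u0 ∈ [7/187, 65/561)
j=9 picked index 10: u0 ∈ [14/561, 2/11)
j=10 picked index 10: u0 ∈ [-37/561, 1/11)
intersection: [26/561, 10/187)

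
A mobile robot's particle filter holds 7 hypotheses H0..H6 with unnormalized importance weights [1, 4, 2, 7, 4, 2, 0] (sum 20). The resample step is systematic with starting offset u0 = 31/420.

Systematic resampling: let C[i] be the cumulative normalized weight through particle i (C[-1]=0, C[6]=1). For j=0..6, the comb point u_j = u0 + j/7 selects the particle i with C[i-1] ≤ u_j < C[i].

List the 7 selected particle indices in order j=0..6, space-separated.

1 1 3 3 3 4 5

C = [1/20, 1/4, 7/20, 7/10, 9/10, 1, 1]
j=0: u_0=31/420 ∈ [1/20, 1/4) → index 1
j=1: u_1=13/60 ∈ [1/20, 1/4) → index 1
j=2: u_2=151/420 ∈ [7/20, 7/10) → index 3
j=3: u_3=211/420 ∈ [7/20, 7/10) → index 3
j=4: u_4=271/420 ∈ [7/20, 7/10) → index 3
j=5: u_5=331/420 ∈ [7/10, 9/10) → index 4
j=6: u_6=391/420 ∈ [9/10, 1) → index 5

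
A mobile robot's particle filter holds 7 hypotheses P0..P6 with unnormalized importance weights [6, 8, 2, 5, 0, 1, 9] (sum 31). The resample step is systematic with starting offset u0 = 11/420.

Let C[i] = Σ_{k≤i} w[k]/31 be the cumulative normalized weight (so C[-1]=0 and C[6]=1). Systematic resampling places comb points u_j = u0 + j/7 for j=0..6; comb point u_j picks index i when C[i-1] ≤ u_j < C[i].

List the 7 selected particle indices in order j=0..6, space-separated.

0 0 1 2 3 6 6

C = [6/31, 14/31, 16/31, 21/31, 21/31, 22/31, 1]
j=0: u_0=11/420 ∈ [0, 6/31) → index 0
j=1: u_1=71/420 ∈ [0, 6/31) → index 0
j=2: u_2=131/420 ∈ [6/31, 14/31) → index 1
j=3: u_3=191/420 ∈ [14/31, 16/31) → index 2
j=4: u_4=251/420 ∈ [16/31, 21/31) → index 3
j=5: u_5=311/420 ∈ [22/31, 1) → index 6
j=6: u_6=53/60 ∈ [22/31, 1) → index 6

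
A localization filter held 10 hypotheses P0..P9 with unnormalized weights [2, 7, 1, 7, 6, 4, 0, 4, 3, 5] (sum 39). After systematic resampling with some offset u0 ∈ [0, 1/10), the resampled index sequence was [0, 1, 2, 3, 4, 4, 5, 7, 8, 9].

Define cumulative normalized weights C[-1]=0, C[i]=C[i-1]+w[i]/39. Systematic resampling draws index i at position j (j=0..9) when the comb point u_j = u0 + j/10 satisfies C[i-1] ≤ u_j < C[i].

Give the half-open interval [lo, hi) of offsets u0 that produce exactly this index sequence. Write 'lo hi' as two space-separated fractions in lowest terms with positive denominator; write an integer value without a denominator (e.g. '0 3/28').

7/195 2/39

C = [2/39, 3/13, 10/39, 17/39, 23/39, 9/13, 9/13, 31/39, 34/39, 1]
j=0 picked index 0: u0 ∈ [0, 2/39)
j=1 picked index 1: u0 ∈ [-19/390, 17/130)
j=2 picked index 2: u0 ∈ [2/65, 11/195)
j=3 picked index 3: u0 ∈ [-17/390, 53/390)
j=4 picked index 4: u0 ∈ [7/195, 37/195)
j=5 picked index 4: u0 ∈ [-5/78, 7/78)
j=6 picked index 5: u0 ∈ [-2/195, 6/65)
j=7 picked index 7: u0 ∈ [-1/130, 37/390)
j=8 picked index 8: u0 ∈ [-1/195, 14/195)
j=9 picked index 9: u0 ∈ [-11/390, 1/10)
intersection: [7/195, 2/39)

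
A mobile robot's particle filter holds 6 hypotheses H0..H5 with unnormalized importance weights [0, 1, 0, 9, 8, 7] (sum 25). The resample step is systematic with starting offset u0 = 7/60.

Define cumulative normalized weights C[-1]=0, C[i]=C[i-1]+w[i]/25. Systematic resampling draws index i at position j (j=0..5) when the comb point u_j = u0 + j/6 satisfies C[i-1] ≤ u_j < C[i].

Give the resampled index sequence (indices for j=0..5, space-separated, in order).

C = [0, 1/25, 1/25, 2/5, 18/25, 1]
j=0: u_0=7/60 ∈ [1/25, 2/5) → index 3
j=1: u_1=17/60 ∈ [1/25, 2/5) → index 3
j=2: u_2=9/20 ∈ [2/5, 18/25) → index 4
j=3: u_3=37/60 ∈ [2/5, 18/25) → index 4
j=4: u_4=47/60 ∈ [18/25, 1) → index 5
j=5: u_5=19/20 ∈ [18/25, 1) → index 5

3 3 4 4 5 5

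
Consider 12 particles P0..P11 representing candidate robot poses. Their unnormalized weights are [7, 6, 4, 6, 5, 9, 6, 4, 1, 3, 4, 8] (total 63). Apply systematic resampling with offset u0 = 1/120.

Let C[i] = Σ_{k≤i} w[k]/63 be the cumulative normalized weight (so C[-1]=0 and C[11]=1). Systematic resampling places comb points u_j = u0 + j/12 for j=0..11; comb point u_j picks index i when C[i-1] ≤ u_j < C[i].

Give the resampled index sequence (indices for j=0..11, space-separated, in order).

C = [1/9, 13/63, 17/63, 23/63, 4/9, 37/63, 43/63, 47/63, 16/21, 17/21, 55/63, 1]
j=0: u_0=1/120 ∈ [0, 1/9) → index 0
j=1: u_1=11/120 ∈ [0, 1/9) → index 0
j=2: u_2=7/40 ∈ [1/9, 13/63) → index 1
j=3: u_3=31/120 ∈ [13/63, 17/63) → index 2
j=4: u_4=41/120 ∈ [17/63, 23/63) → index 3
j=5: u_5=17/40 ∈ [23/63, 4/9) → index 4
j=6: u_6=61/120 ∈ [4/9, 37/63) → index 5
j=7: u_7=71/120 ∈ [37/63, 43/63) → index 6
j=8: u_8=27/40 ∈ [37/63, 43/63) → index 6
j=9: u_9=91/120 ∈ [47/63, 16/21) → index 8
j=10: u_10=101/120 ∈ [17/21, 55/63) → index 10
j=11: u_11=37/40 ∈ [55/63, 1) → index 11

0 0 1 2 3 4 5 6 6 8 10 11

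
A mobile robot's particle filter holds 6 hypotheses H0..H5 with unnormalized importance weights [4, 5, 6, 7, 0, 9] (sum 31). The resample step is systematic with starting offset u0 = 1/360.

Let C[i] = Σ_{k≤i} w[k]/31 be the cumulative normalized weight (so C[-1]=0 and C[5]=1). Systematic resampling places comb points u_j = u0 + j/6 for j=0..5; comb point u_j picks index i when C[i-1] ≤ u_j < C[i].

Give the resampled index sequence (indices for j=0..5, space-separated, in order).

C = [4/31, 9/31, 15/31, 22/31, 22/31, 1]
j=0: u_0=1/360 ∈ [0, 4/31) → index 0
j=1: u_1=61/360 ∈ [4/31, 9/31) → index 1
j=2: u_2=121/360 ∈ [9/31, 15/31) → index 2
j=3: u_3=181/360 ∈ [15/31, 22/31) → index 3
j=4: u_4=241/360 ∈ [15/31, 22/31) → index 3
j=5: u_5=301/360 ∈ [22/31, 1) → index 5

0 1 2 3 3 5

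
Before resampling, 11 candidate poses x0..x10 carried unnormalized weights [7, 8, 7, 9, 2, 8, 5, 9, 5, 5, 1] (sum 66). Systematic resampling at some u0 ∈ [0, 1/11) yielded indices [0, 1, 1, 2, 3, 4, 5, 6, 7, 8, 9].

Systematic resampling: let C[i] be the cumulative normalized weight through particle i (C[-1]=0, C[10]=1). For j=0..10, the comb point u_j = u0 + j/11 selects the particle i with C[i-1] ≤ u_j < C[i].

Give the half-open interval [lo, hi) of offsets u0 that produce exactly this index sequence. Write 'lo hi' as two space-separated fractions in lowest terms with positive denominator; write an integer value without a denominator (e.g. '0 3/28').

C = [7/66, 5/22, 1/3, 31/66, 1/2, 41/66, 23/33, 5/6, 10/11, 65/66, 1]
j=0 picked index 0: u0 ∈ [0, 7/66)
j=1 picked index 1: u0 ∈ [1/66, 3/22)
j=2 picked index 1: u0 ∈ [-5/66, 1/22)
j=3 picked index 2: u0 ∈ [-1/22, 2/33)
j=4 picked index 3: u0 ∈ [-1/33, 7/66)
j=5 picked index 4: u0 ∈ [1/66, 1/22)
j=6 picked index 5: u0 ∈ [-1/22, 5/66)
j=7 picked index 6: u0 ∈ [-1/66, 2/33)
j=8 picked index 7: u0 ∈ [-1/33, 7/66)
j=9 picked index 8: u0 ∈ [1/66, 1/11)
j=10 picked index 9: u0 ∈ [0, 5/66)
intersection: [1/66, 1/22)

1/66 1/22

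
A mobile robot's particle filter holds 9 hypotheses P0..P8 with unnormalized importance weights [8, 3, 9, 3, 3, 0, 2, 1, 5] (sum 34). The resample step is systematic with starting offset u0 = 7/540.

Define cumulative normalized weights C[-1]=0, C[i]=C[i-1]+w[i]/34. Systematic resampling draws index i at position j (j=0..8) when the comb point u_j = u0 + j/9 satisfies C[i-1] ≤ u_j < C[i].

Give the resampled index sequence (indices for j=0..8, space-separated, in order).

C = [4/17, 11/34, 10/17, 23/34, 13/17, 13/17, 14/17, 29/34, 1]
j=0: u_0=7/540 ∈ [0, 4/17) → index 0
j=1: u_1=67/540 ∈ [0, 4/17) → index 0
j=2: u_2=127/540 ∈ [0, 4/17) → index 0
j=3: u_3=187/540 ∈ [11/34, 10/17) → index 2
j=4: u_4=247/540 ∈ [11/34, 10/17) → index 2
j=5: u_5=307/540 ∈ [11/34, 10/17) → index 2
j=6: u_6=367/540 ∈ [23/34, 13/17) → index 4
j=7: u_7=427/540 ∈ [13/17, 14/17) → index 6
j=8: u_8=487/540 ∈ [29/34, 1) → index 8

0 0 0 2 2 2 4 6 8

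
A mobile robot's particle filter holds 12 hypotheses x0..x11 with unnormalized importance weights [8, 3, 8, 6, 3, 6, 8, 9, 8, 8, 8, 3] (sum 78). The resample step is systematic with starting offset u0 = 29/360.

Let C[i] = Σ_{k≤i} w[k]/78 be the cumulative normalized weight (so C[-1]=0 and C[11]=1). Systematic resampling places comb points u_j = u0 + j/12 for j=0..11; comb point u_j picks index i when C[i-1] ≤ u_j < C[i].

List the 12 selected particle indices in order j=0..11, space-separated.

C = [4/39, 11/78, 19/78, 25/78, 14/39, 17/39, 7/13, 17/26, 59/78, 67/78, 25/26, 1]
j=0: u_0=29/360 ∈ [0, 4/39) → index 0
j=1: u_1=59/360 ∈ [11/78, 19/78) → index 2
j=2: u_2=89/360 ∈ [19/78, 25/78) → index 3
j=3: u_3=119/360 ∈ [25/78, 14/39) → index 4
j=4: u_4=149/360 ∈ [14/39, 17/39) → index 5
j=5: u_5=179/360 ∈ [17/39, 7/13) → index 6
j=6: u_6=209/360 ∈ [7/13, 17/26) → index 7
j=7: u_7=239/360 ∈ [17/26, 59/78) → index 8
j=8: u_8=269/360 ∈ [17/26, 59/78) → index 8
j=9: u_9=299/360 ∈ [59/78, 67/78) → index 9
j=10: u_10=329/360 ∈ [67/78, 25/26) → index 10
j=11: u_11=359/360 ∈ [25/26, 1) → index 11

0 2 3 4 5 6 7 8 8 9 10 11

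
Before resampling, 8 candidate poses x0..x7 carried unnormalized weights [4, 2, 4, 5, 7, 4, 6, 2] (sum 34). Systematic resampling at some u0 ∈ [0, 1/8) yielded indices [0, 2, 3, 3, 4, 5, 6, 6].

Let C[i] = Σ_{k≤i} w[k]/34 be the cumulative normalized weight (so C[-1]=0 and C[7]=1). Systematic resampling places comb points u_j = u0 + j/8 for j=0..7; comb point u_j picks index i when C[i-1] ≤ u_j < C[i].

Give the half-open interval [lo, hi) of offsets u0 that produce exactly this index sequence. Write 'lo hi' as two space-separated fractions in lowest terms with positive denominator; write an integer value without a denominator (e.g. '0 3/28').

7/136 9/136

C = [2/17, 3/17, 5/17, 15/34, 11/17, 13/17, 16/17, 1]
j=0 picked index 0: u0 ∈ [0, 2/17)
j=1 picked index 2: u0 ∈ [7/136, 23/136)
j=2 picked index 3: u0 ∈ [3/68, 13/68)
j=3 picked index 3: u0 ∈ [-11/136, 9/136)
j=4 picked index 4: u0 ∈ [-1/17, 5/34)
j=5 picked index 5: u0 ∈ [3/136, 19/136)
j=6 picked index 6: u0 ∈ [1/68, 13/68)
j=7 picked index 6: u0 ∈ [-15/136, 9/136)
intersection: [7/136, 9/136)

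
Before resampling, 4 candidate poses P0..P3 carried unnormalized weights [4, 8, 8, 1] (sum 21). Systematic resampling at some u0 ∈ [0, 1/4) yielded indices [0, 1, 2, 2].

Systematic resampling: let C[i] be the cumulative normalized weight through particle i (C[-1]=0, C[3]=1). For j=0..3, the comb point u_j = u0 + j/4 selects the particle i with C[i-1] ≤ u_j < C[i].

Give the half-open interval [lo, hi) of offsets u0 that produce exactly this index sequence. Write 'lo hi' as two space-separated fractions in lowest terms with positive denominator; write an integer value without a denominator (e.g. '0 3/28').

1/14 4/21

C = [4/21, 4/7, 20/21, 1]
j=0 picked index 0: u0 ∈ [0, 4/21)
j=1 picked index 1: u0 ∈ [-5/84, 9/28)
j=2 picked index 2: u0 ∈ [1/14, 19/42)
j=3 picked index 2: u0 ∈ [-5/28, 17/84)
intersection: [1/14, 4/21)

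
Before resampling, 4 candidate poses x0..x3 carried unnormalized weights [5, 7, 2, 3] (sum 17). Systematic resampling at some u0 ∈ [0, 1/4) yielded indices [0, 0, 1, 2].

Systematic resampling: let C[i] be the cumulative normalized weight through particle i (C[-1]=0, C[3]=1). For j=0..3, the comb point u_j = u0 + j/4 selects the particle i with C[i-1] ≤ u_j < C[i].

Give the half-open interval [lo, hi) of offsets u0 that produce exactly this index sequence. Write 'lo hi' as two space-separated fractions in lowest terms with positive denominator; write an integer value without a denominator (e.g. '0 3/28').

0 3/68

C = [5/17, 12/17, 14/17, 1]
j=0 picked index 0: u0 ∈ [0, 5/17)
j=1 picked index 0: u0 ∈ [-1/4, 3/68)
j=2 picked index 1: u0 ∈ [-7/34, 7/34)
j=3 picked index 2: u0 ∈ [-3/68, 5/68)
intersection: [0, 3/68)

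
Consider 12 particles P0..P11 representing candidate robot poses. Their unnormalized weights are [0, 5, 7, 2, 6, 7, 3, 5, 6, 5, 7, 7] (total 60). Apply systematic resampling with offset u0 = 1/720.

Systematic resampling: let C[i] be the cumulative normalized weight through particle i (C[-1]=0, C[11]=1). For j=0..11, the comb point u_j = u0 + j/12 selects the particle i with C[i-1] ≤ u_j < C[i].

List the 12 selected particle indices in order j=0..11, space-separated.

C = [0, 1/12, 1/5, 7/30, 1/3, 9/20, 1/2, 7/12, 41/60, 23/30, 53/60, 1]
j=0: u_0=1/720 ∈ [0, 1/12) → index 1
j=1: u_1=61/720 ∈ [1/12, 1/5) → index 2
j=2: u_2=121/720 ∈ [1/12, 1/5) → index 2
j=3: u_3=181/720 ∈ [7/30, 1/3) → index 4
j=4: u_4=241/720 ∈ [1/3, 9/20) → index 5
j=5: u_5=301/720 ∈ [1/3, 9/20) → index 5
j=6: u_6=361/720 ∈ [1/2, 7/12) → index 7
j=7: u_7=421/720 ∈ [7/12, 41/60) → index 8
j=8: u_8=481/720 ∈ [7/12, 41/60) → index 8
j=9: u_9=541/720 ∈ [41/60, 23/30) → index 9
j=10: u_10=601/720 ∈ [23/30, 53/60) → index 10
j=11: u_11=661/720 ∈ [53/60, 1) → index 11

1 2 2 4 5 5 7 8 8 9 10 11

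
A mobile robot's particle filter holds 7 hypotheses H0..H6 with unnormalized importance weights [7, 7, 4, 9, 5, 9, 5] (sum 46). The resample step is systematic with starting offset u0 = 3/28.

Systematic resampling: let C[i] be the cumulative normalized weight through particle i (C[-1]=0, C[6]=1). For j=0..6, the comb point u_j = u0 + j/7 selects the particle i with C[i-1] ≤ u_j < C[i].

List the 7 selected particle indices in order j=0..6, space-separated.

0 1 3 3 4 5 6

C = [7/46, 7/23, 9/23, 27/46, 16/23, 41/46, 1]
j=0: u_0=3/28 ∈ [0, 7/46) → index 0
j=1: u_1=1/4 ∈ [7/46, 7/23) → index 1
j=2: u_2=11/28 ∈ [9/23, 27/46) → index 3
j=3: u_3=15/28 ∈ [9/23, 27/46) → index 3
j=4: u_4=19/28 ∈ [27/46, 16/23) → index 4
j=5: u_5=23/28 ∈ [16/23, 41/46) → index 5
j=6: u_6=27/28 ∈ [41/46, 1) → index 6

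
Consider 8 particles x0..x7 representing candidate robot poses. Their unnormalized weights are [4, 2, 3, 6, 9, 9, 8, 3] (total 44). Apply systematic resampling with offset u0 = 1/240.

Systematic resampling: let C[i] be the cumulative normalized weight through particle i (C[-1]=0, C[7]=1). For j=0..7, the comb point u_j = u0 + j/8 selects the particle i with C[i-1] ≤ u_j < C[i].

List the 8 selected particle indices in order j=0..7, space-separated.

C = [1/11, 3/22, 9/44, 15/44, 6/11, 3/4, 41/44, 1]
j=0: u_0=1/240 ∈ [0, 1/11) → index 0
j=1: u_1=31/240 ∈ [1/11, 3/22) → index 1
j=2: u_2=61/240 ∈ [9/44, 15/44) → index 3
j=3: u_3=91/240 ∈ [15/44, 6/11) → index 4
j=4: u_4=121/240 ∈ [15/44, 6/11) → index 4
j=5: u_5=151/240 ∈ [6/11, 3/4) → index 5
j=6: u_6=181/240 ∈ [3/4, 41/44) → index 6
j=7: u_7=211/240 ∈ [3/4, 41/44) → index 6

0 1 3 4 4 5 6 6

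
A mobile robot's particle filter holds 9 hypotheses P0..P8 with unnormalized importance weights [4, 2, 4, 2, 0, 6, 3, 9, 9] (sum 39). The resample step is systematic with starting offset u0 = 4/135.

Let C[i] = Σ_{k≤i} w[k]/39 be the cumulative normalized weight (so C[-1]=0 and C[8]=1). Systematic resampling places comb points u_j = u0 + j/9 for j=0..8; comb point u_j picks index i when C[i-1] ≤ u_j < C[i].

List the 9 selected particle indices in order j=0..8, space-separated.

0 1 2 5 6 7 7 8 8

C = [4/39, 2/13, 10/39, 4/13, 4/13, 6/13, 7/13, 10/13, 1]
j=0: u_0=4/135 ∈ [0, 4/39) → index 0
j=1: u_1=19/135 ∈ [4/39, 2/13) → index 1
j=2: u_2=34/135 ∈ [2/13, 10/39) → index 2
j=3: u_3=49/135 ∈ [4/13, 6/13) → index 5
j=4: u_4=64/135 ∈ [6/13, 7/13) → index 6
j=5: u_5=79/135 ∈ [7/13, 10/13) → index 7
j=6: u_6=94/135 ∈ [7/13, 10/13) → index 7
j=7: u_7=109/135 ∈ [10/13, 1) → index 8
j=8: u_8=124/135 ∈ [10/13, 1) → index 8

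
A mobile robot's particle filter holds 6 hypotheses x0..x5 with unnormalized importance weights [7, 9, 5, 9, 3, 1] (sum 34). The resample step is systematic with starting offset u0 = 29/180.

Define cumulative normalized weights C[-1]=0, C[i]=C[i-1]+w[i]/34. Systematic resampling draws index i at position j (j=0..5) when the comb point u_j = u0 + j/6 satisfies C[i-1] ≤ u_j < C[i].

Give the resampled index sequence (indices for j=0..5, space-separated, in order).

C = [7/34, 8/17, 21/34, 15/17, 33/34, 1]
j=0: u_0=29/180 ∈ [0, 7/34) → index 0
j=1: u_1=59/180 ∈ [7/34, 8/17) → index 1
j=2: u_2=89/180 ∈ [8/17, 21/34) → index 2
j=3: u_3=119/180 ∈ [21/34, 15/17) → index 3
j=4: u_4=149/180 ∈ [21/34, 15/17) → index 3
j=5: u_5=179/180 ∈ [33/34, 1) → index 5

0 1 2 3 3 5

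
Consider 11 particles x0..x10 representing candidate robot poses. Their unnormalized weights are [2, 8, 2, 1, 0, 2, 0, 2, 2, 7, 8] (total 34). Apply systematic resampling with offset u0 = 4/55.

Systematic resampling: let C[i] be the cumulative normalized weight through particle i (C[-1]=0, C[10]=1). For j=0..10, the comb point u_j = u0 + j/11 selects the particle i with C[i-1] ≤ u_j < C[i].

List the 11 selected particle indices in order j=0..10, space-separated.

C = [1/17, 5/17, 6/17, 13/34, 13/34, 15/34, 15/34, 1/2, 19/34, 13/17, 1]
j=0: u_0=4/55 ∈ [1/17, 5/17) → index 1
j=1: u_1=9/55 ∈ [1/17, 5/17) → index 1
j=2: u_2=14/55 ∈ [1/17, 5/17) → index 1
j=3: u_3=19/55 ∈ [5/17, 6/17) → index 2
j=4: u_4=24/55 ∈ [13/34, 15/34) → index 5
j=5: u_5=29/55 ∈ [1/2, 19/34) → index 8
j=6: u_6=34/55 ∈ [19/34, 13/17) → index 9
j=7: u_7=39/55 ∈ [19/34, 13/17) → index 9
j=8: u_8=4/5 ∈ [13/17, 1) → index 10
j=9: u_9=49/55 ∈ [13/17, 1) → index 10
j=10: u_10=54/55 ∈ [13/17, 1) → index 10

1 1 1 2 5 8 9 9 10 10 10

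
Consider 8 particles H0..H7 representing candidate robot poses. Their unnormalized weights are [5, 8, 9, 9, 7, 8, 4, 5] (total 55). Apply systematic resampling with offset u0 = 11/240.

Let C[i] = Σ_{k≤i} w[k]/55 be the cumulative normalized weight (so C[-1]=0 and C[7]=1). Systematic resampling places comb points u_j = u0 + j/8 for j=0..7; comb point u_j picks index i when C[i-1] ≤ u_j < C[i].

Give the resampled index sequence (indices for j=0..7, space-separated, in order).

C = [1/11, 13/55, 2/5, 31/55, 38/55, 46/55, 10/11, 1]
j=0: u_0=11/240 ∈ [0, 1/11) → index 0
j=1: u_1=41/240 ∈ [1/11, 13/55) → index 1
j=2: u_2=71/240 ∈ [13/55, 2/5) → index 2
j=3: u_3=101/240 ∈ [2/5, 31/55) → index 3
j=4: u_4=131/240 ∈ [2/5, 31/55) → index 3
j=5: u_5=161/240 ∈ [31/55, 38/55) → index 4
j=6: u_6=191/240 ∈ [38/55, 46/55) → index 5
j=7: u_7=221/240 ∈ [10/11, 1) → index 7

0 1 2 3 3 4 5 7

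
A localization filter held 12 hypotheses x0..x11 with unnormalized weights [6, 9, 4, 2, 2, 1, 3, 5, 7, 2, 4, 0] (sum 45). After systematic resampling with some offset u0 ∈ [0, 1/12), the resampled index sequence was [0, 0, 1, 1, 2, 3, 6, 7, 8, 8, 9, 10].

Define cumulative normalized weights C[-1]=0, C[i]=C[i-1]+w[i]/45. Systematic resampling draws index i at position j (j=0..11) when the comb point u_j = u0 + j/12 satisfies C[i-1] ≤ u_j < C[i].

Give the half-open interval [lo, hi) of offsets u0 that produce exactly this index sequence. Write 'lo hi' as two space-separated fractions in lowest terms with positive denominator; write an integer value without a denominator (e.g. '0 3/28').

C = [2/15, 1/3, 19/45, 7/15, 23/45, 8/15, 3/5, 32/45, 13/15, 41/45, 1, 1]
j=0 picked index 0: u0 ∈ [0, 2/15)
j=1 picked index 0: u0 ∈ [-1/12, 1/20)
j=2 picked index 1: u0 ∈ [-1/30, 1/6)
j=3 picked index 1: u0 ∈ [-7/60, 1/12)
j=4 picked index 2: u0 ∈ [0, 4/45)
j=5 picked index 3: u0 ∈ [1/180, 1/20)
j=6 picked index 6: u0 ∈ [1/30, 1/10)
j=7 picked index 7: u0 ∈ [1/60, 23/180)
j=8 picked index 8: u0 ∈ [2/45, 1/5)
j=9 picked index 8: u0 ∈ [-7/180, 7/60)
j=10 picked index 9: u0 ∈ [1/30, 7/90)
j=11 picked index 10: u0 ∈ [-1/180, 1/12)
intersection: [2/45, 1/20)

2/45 1/20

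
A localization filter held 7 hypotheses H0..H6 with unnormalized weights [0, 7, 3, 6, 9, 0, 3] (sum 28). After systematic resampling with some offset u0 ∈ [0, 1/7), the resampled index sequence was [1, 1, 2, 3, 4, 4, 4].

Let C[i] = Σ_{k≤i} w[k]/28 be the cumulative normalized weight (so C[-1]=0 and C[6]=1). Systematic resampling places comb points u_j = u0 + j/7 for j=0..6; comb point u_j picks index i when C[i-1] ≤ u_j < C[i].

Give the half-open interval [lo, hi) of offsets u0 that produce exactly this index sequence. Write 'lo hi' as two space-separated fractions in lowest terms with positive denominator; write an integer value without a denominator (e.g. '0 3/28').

0 1/28

C = [0, 1/4, 5/14, 4/7, 25/28, 25/28, 1]
j=0 picked index 1: u0 ∈ [0, 1/4)
j=1 picked index 1: u0 ∈ [-1/7, 3/28)
j=2 picked index 2: u0 ∈ [-1/28, 1/14)
j=3 picked index 3: u0 ∈ [-1/14, 1/7)
j=4 picked index 4: u0 ∈ [0, 9/28)
j=5 picked index 4: u0 ∈ [-1/7, 5/28)
j=6 picked index 4: u0 ∈ [-2/7, 1/28)
intersection: [0, 1/28)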